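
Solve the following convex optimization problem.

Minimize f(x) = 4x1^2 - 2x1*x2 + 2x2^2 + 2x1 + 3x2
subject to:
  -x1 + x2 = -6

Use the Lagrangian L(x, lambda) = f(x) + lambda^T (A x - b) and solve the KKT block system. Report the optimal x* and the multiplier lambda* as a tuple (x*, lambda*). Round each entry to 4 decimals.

Form the Lagrangian:
  L(x, lambda) = (1/2) x^T Q x + c^T x + lambda^T (A x - b)
Stationarity (grad_x L = 0): Q x + c + A^T lambda = 0.
Primal feasibility: A x = b.

This gives the KKT block system:
  [ Q   A^T ] [ x     ]   [-c ]
  [ A    0  ] [ lambda ] = [ b ]

Solving the linear system:
  x*      = (0.875, -5.125)
  lambda* = (19.25)
  f(x*)   = 50.9375

x* = (0.875, -5.125), lambda* = (19.25)


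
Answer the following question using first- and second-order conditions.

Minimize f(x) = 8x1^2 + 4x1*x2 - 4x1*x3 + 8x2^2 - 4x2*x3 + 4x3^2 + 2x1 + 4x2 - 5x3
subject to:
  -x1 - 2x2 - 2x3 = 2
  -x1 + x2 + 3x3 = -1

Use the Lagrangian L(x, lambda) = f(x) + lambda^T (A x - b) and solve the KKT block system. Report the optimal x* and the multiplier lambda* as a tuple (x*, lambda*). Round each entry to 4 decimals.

Form the Lagrangian:
  L(x, lambda) = (1/2) x^T Q x + c^T x + lambda^T (A x - b)
Stationarity (grad_x L = 0): Q x + c + A^T lambda = 0.
Primal feasibility: A x = b.

This gives the KKT block system:
  [ Q   A^T ] [ x     ]   [-c ]
  [ A    0  ] [ lambda ] = [ b ]

Solving the linear system:
  x*      = (-0.3311, -0.5861, -0.2483)
  lambda* = (-3.4527, -1.1959)
  f(x*)   = 1.9721

x* = (-0.3311, -0.5861, -0.2483), lambda* = (-3.4527, -1.1959)


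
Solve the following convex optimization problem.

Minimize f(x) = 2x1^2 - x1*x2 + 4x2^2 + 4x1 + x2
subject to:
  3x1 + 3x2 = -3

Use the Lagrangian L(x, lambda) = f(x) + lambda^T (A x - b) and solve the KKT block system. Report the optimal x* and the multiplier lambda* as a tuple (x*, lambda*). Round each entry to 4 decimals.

Form the Lagrangian:
  L(x, lambda) = (1/2) x^T Q x + c^T x + lambda^T (A x - b)
Stationarity (grad_x L = 0): Q x + c + A^T lambda = 0.
Primal feasibility: A x = b.

This gives the KKT block system:
  [ Q   A^T ] [ x     ]   [-c ]
  [ A    0  ] [ lambda ] = [ b ]

Solving the linear system:
  x*      = (-0.8571, -0.1429)
  lambda* = (-0.2381)
  f(x*)   = -2.1429

x* = (-0.8571, -0.1429), lambda* = (-0.2381)


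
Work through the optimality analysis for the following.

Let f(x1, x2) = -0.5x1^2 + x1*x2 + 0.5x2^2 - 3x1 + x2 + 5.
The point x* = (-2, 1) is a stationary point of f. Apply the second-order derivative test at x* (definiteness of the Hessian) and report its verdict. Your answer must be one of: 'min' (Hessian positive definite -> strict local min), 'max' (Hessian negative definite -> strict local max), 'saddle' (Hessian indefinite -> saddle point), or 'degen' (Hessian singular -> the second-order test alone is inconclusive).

Compute the Hessian H = grad^2 f:
  H = [[-1, 1], [1, 1]]
Verify stationarity: grad f(x*) = H x* + g = (0, 0).
Eigenvalues of H: -1.4142, 1.4142.
Eigenvalues have mixed signs, so H is indefinite -> x* is a saddle point.

saddle


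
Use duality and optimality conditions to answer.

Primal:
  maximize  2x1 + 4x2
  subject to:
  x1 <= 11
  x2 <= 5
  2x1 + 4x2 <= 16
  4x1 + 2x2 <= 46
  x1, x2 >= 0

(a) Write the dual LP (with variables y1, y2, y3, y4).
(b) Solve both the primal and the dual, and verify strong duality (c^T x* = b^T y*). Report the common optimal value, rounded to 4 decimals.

The standard primal-dual pair for 'max c^T x s.t. A x <= b, x >= 0' is:
  Dual:  min b^T y  s.t.  A^T y >= c,  y >= 0.

So the dual LP is:
  minimize  11y1 + 5y2 + 16y3 + 46y4
  subject to:
    y1 + 2y3 + 4y4 >= 2
    y2 + 4y3 + 2y4 >= 4
    y1, y2, y3, y4 >= 0

Solving the primal: x* = (8, 0).
  primal value c^T x* = 16.
Solving the dual: y* = (0, 0, 1, 0).
  dual value b^T y* = 16.
Strong duality: c^T x* = b^T y*. Confirmed.

16


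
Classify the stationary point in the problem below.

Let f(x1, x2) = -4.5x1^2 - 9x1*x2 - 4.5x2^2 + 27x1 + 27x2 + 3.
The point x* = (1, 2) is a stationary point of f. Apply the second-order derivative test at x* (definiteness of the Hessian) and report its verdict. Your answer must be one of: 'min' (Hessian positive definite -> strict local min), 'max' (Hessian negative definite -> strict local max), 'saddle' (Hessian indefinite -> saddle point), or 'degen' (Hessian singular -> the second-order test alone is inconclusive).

Compute the Hessian H = grad^2 f:
  H = [[-9, -9], [-9, -9]]
Verify stationarity: grad f(x*) = H x* + g = (0, 0).
Eigenvalues of H: -18, 0.
H has a zero eigenvalue (singular; negative semidefinite but not definite), so H is neither positive definite, negative definite, nor indefinite. The second-order test alone is inconclusive -> degen.
(Indeed, f is constant along the null direction of H through x*, so x* is not a strict local extremum.)

degen


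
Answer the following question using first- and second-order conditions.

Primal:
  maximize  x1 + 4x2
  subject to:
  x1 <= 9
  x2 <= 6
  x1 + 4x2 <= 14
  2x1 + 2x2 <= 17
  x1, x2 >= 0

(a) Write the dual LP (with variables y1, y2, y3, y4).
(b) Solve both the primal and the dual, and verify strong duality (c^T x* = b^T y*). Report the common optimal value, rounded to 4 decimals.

The standard primal-dual pair for 'max c^T x s.t. A x <= b, x >= 0' is:
  Dual:  min b^T y  s.t.  A^T y >= c,  y >= 0.

So the dual LP is:
  minimize  9y1 + 6y2 + 14y3 + 17y4
  subject to:
    y1 + y3 + 2y4 >= 1
    y2 + 4y3 + 2y4 >= 4
    y1, y2, y3, y4 >= 0

Solving the primal: x* = (6.6667, 1.8333).
  primal value c^T x* = 14.
Solving the dual: y* = (0, 0, 1, 0).
  dual value b^T y* = 14.
Strong duality: c^T x* = b^T y*. Confirmed.

14


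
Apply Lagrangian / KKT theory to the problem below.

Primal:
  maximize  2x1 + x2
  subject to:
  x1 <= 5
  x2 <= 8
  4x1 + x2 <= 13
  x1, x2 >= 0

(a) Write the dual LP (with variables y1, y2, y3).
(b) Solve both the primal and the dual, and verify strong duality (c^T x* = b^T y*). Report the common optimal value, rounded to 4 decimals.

The standard primal-dual pair for 'max c^T x s.t. A x <= b, x >= 0' is:
  Dual:  min b^T y  s.t.  A^T y >= c,  y >= 0.

So the dual LP is:
  minimize  5y1 + 8y2 + 13y3
  subject to:
    y1 + 4y3 >= 2
    y2 + y3 >= 1
    y1, y2, y3 >= 0

Solving the primal: x* = (1.25, 8).
  primal value c^T x* = 10.5.
Solving the dual: y* = (0, 0.5, 0.5).
  dual value b^T y* = 10.5.
Strong duality: c^T x* = b^T y*. Confirmed.

10.5


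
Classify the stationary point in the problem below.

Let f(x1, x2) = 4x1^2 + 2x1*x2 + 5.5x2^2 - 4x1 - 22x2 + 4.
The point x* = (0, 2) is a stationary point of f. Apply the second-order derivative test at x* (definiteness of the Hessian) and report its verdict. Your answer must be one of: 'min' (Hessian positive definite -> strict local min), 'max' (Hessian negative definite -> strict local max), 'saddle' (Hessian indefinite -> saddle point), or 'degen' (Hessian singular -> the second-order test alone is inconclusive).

Compute the Hessian H = grad^2 f:
  H = [[8, 2], [2, 11]]
Verify stationarity: grad f(x*) = H x* + g = (0, 0).
Eigenvalues of H: 7, 12.
Both eigenvalues > 0, so H is positive definite -> x* is a strict local min.

min


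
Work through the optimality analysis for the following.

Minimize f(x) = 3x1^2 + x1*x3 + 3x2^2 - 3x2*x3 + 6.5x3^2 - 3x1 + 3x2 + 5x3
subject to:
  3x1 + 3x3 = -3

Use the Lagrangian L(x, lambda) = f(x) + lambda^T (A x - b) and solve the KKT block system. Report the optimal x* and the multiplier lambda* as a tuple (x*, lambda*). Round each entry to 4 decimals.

Form the Lagrangian:
  L(x, lambda) = (1/2) x^T Q x + c^T x + lambda^T (A x - b)
Stationarity (grad_x L = 0): Q x + c + A^T lambda = 0.
Primal feasibility: A x = b.

This gives the KKT block system:
  [ Q   A^T ] [ x     ]   [-c ]
  [ A    0  ] [ lambda ] = [ b ]

Solving the linear system:
  x*      = (-0.0645, -0.9677, -0.9355)
  lambda* = (1.4409)
  f(x*)   = -1.5323

x* = (-0.0645, -0.9677, -0.9355), lambda* = (1.4409)


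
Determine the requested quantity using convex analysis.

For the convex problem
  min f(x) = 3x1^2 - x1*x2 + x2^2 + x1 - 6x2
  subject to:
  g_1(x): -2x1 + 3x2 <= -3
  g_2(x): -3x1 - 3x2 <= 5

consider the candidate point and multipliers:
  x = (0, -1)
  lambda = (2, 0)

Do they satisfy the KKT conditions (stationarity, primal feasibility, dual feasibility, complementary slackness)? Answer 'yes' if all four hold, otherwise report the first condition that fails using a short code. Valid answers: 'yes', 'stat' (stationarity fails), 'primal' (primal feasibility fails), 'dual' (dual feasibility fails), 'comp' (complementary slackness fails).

Gradient of f: grad f(x) = Q x + c = (2, -8)
Constraint values g_i(x) = a_i^T x - b_i:
  g_1((0, -1)) = 0
  g_2((0, -1)) = -2
Stationarity residual: grad f(x) + sum_i lambda_i a_i = (-2, -2)
  -> stationarity FAILS
Primal feasibility (all g_i <= 0): OK
Dual feasibility (all lambda_i >= 0): OK
Complementary slackness (lambda_i * g_i(x) = 0 for all i): OK

Verdict: the first failing condition is stationarity -> stat.

stat


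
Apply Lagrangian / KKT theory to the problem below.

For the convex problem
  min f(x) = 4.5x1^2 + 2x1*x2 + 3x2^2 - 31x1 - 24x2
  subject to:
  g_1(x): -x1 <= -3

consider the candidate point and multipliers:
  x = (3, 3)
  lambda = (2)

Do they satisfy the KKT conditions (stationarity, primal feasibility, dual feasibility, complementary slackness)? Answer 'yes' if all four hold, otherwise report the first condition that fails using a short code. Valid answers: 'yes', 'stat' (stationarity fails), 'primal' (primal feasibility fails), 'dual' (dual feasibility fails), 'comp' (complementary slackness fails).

Gradient of f: grad f(x) = Q x + c = (2, 0)
Constraint values g_i(x) = a_i^T x - b_i:
  g_1((3, 3)) = 0
Stationarity residual: grad f(x) + sum_i lambda_i a_i = (0, 0)
  -> stationarity OK
Primal feasibility (all g_i <= 0): OK
Dual feasibility (all lambda_i >= 0): OK
Complementary slackness (lambda_i * g_i(x) = 0 for all i): OK

Verdict: yes, KKT holds.

yes


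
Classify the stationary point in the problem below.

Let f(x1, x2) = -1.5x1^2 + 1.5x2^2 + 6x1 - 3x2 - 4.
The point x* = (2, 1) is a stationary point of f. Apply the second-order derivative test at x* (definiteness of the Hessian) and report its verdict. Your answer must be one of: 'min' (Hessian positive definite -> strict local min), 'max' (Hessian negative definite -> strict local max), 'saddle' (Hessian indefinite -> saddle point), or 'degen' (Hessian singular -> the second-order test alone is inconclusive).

Compute the Hessian H = grad^2 f:
  H = [[-3, 0], [0, 3]]
Verify stationarity: grad f(x*) = H x* + g = (0, 0).
Eigenvalues of H: -3, 3.
Eigenvalues have mixed signs, so H is indefinite -> x* is a saddle point.

saddle


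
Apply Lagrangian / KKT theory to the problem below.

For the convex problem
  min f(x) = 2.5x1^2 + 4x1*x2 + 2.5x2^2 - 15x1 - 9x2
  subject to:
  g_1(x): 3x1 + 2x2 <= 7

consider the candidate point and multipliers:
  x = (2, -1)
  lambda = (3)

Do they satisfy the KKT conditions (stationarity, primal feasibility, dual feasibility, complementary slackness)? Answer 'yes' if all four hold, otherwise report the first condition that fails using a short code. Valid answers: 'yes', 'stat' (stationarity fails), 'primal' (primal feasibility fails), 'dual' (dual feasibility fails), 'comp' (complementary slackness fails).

Gradient of f: grad f(x) = Q x + c = (-9, -6)
Constraint values g_i(x) = a_i^T x - b_i:
  g_1((2, -1)) = -3
Stationarity residual: grad f(x) + sum_i lambda_i a_i = (0, 0)
  -> stationarity OK
Primal feasibility (all g_i <= 0): OK
Dual feasibility (all lambda_i >= 0): OK
Complementary slackness (lambda_i * g_i(x) = 0 for all i): FAILS

Verdict: the first failing condition is complementary_slackness -> comp.

comp


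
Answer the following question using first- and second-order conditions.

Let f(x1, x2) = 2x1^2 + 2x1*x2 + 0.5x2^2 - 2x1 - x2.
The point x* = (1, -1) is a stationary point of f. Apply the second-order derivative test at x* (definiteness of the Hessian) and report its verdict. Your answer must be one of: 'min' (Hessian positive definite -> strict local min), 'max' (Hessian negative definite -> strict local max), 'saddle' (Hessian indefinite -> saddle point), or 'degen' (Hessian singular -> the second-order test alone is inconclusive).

Compute the Hessian H = grad^2 f:
  H = [[4, 2], [2, 1]]
Verify stationarity: grad f(x*) = H x* + g = (0, 0).
Eigenvalues of H: 0, 5.
H has a zero eigenvalue (singular; positive semidefinite but not definite), so H is neither positive definite, negative definite, nor indefinite. The second-order test alone is inconclusive -> degen.
(Indeed, f is constant along the null direction of H through x*, so x* is not a strict local extremum.)

degen


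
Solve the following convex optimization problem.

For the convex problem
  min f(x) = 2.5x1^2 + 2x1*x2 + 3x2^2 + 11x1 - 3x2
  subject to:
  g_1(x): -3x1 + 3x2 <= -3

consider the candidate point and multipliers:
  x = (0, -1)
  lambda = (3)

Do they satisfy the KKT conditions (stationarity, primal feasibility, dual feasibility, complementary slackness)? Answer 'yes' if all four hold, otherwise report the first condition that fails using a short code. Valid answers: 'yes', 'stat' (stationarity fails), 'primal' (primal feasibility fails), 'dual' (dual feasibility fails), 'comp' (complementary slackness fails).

Gradient of f: grad f(x) = Q x + c = (9, -9)
Constraint values g_i(x) = a_i^T x - b_i:
  g_1((0, -1)) = 0
Stationarity residual: grad f(x) + sum_i lambda_i a_i = (0, 0)
  -> stationarity OK
Primal feasibility (all g_i <= 0): OK
Dual feasibility (all lambda_i >= 0): OK
Complementary slackness (lambda_i * g_i(x) = 0 for all i): OK

Verdict: yes, KKT holds.

yes


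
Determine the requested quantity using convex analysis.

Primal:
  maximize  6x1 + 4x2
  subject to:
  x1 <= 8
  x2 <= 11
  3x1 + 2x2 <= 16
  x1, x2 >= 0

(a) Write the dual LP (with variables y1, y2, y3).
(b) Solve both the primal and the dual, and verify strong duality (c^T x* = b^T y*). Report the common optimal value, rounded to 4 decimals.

The standard primal-dual pair for 'max c^T x s.t. A x <= b, x >= 0' is:
  Dual:  min b^T y  s.t.  A^T y >= c,  y >= 0.

So the dual LP is:
  minimize  8y1 + 11y2 + 16y3
  subject to:
    y1 + 3y3 >= 6
    y2 + 2y3 >= 4
    y1, y2, y3 >= 0

Solving the primal: x* = (5.3333, 0).
  primal value c^T x* = 32.
Solving the dual: y* = (0, 0, 2).
  dual value b^T y* = 32.
Strong duality: c^T x* = b^T y*. Confirmed.

32


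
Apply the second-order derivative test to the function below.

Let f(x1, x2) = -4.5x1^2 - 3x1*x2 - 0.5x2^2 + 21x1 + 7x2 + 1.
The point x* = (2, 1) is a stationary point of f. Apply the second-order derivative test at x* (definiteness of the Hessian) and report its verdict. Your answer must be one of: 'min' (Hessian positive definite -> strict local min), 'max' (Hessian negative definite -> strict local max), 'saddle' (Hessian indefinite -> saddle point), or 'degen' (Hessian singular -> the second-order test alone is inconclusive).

Compute the Hessian H = grad^2 f:
  H = [[-9, -3], [-3, -1]]
Verify stationarity: grad f(x*) = H x* + g = (0, 0).
Eigenvalues of H: -10, 0.
H has a zero eigenvalue (singular; negative semidefinite but not definite), so H is neither positive definite, negative definite, nor indefinite. The second-order test alone is inconclusive -> degen.
(Indeed, f is constant along the null direction of H through x*, so x* is not a strict local extremum.)

degen


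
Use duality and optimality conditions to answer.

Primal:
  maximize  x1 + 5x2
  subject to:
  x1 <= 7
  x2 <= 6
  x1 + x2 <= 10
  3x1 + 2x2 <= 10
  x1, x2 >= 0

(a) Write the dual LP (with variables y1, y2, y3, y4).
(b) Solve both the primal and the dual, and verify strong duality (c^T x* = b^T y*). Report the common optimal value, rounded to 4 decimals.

The standard primal-dual pair for 'max c^T x s.t. A x <= b, x >= 0' is:
  Dual:  min b^T y  s.t.  A^T y >= c,  y >= 0.

So the dual LP is:
  minimize  7y1 + 6y2 + 10y3 + 10y4
  subject to:
    y1 + y3 + 3y4 >= 1
    y2 + y3 + 2y4 >= 5
    y1, y2, y3, y4 >= 0

Solving the primal: x* = (0, 5).
  primal value c^T x* = 25.
Solving the dual: y* = (0, 0, 0, 2.5).
  dual value b^T y* = 25.
Strong duality: c^T x* = b^T y*. Confirmed.

25


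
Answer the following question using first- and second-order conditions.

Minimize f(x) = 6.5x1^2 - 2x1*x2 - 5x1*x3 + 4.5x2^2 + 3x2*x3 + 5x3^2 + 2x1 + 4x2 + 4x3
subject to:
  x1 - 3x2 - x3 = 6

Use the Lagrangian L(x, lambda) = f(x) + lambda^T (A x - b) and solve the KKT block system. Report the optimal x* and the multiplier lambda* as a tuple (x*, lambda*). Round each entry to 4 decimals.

Form the Lagrangian:
  L(x, lambda) = (1/2) x^T Q x + c^T x + lambda^T (A x - b)
Stationarity (grad_x L = 0): Q x + c + A^T lambda = 0.
Primal feasibility: A x = b.

This gives the KKT block system:
  [ Q   A^T ] [ x     ]   [-c ]
  [ A    0  ] [ lambda ] = [ b ]

Solving the linear system:
  x*      = (-0.2474, -1.944, -0.4154)
  lambda* = (-4.7491)
  f(x*)   = 9.2812

x* = (-0.2474, -1.944, -0.4154), lambda* = (-4.7491)


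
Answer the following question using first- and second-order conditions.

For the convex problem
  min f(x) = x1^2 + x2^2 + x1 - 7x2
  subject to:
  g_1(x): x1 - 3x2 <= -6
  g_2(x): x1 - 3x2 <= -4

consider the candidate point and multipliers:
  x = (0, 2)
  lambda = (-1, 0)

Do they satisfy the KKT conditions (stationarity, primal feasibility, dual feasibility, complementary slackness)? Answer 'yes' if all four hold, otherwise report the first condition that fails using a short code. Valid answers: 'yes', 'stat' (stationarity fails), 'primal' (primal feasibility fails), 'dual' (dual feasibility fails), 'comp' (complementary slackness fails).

Gradient of f: grad f(x) = Q x + c = (1, -3)
Constraint values g_i(x) = a_i^T x - b_i:
  g_1((0, 2)) = 0
  g_2((0, 2)) = -2
Stationarity residual: grad f(x) + sum_i lambda_i a_i = (0, 0)
  -> stationarity OK
Primal feasibility (all g_i <= 0): OK
Dual feasibility (all lambda_i >= 0): FAILS
Complementary slackness (lambda_i * g_i(x) = 0 for all i): OK

Verdict: the first failing condition is dual_feasibility -> dual.

dual


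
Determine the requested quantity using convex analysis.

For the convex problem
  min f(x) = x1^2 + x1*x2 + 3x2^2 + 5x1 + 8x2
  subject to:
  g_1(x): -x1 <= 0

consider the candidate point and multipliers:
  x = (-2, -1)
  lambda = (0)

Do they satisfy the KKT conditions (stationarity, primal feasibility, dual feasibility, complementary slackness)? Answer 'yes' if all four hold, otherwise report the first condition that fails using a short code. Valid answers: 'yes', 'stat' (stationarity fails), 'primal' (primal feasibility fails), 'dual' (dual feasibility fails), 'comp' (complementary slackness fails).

Gradient of f: grad f(x) = Q x + c = (0, 0)
Constraint values g_i(x) = a_i^T x - b_i:
  g_1((-2, -1)) = 2
Stationarity residual: grad f(x) + sum_i lambda_i a_i = (0, 0)
  -> stationarity OK
Primal feasibility (all g_i <= 0): FAILS
Dual feasibility (all lambda_i >= 0): OK
Complementary slackness (lambda_i * g_i(x) = 0 for all i): OK

Verdict: the first failing condition is primal_feasibility -> primal.

primal


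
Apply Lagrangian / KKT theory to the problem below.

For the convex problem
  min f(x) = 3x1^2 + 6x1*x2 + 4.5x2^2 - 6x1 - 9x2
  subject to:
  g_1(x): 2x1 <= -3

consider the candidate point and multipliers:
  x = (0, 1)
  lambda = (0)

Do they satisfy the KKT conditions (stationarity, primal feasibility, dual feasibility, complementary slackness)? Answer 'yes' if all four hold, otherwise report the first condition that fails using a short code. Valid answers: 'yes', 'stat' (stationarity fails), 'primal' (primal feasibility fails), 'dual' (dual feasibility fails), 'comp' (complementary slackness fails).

Gradient of f: grad f(x) = Q x + c = (0, 0)
Constraint values g_i(x) = a_i^T x - b_i:
  g_1((0, 1)) = 3
Stationarity residual: grad f(x) + sum_i lambda_i a_i = (0, 0)
  -> stationarity OK
Primal feasibility (all g_i <= 0): FAILS
Dual feasibility (all lambda_i >= 0): OK
Complementary slackness (lambda_i * g_i(x) = 0 for all i): OK

Verdict: the first failing condition is primal_feasibility -> primal.

primal


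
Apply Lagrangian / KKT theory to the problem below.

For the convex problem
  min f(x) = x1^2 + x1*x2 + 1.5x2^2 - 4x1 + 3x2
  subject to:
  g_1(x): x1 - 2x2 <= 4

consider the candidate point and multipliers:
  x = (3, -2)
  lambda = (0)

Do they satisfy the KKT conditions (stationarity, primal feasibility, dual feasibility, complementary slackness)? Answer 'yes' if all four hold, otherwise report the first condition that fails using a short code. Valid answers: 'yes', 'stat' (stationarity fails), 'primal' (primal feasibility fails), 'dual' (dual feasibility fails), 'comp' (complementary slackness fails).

Gradient of f: grad f(x) = Q x + c = (0, 0)
Constraint values g_i(x) = a_i^T x - b_i:
  g_1((3, -2)) = 3
Stationarity residual: grad f(x) + sum_i lambda_i a_i = (0, 0)
  -> stationarity OK
Primal feasibility (all g_i <= 0): FAILS
Dual feasibility (all lambda_i >= 0): OK
Complementary slackness (lambda_i * g_i(x) = 0 for all i): OK

Verdict: the first failing condition is primal_feasibility -> primal.

primal


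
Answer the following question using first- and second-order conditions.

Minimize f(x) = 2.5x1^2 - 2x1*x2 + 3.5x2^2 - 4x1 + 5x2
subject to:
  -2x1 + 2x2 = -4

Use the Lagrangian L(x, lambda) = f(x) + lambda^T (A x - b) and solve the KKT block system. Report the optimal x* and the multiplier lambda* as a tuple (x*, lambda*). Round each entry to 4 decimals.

Form the Lagrangian:
  L(x, lambda) = (1/2) x^T Q x + c^T x + lambda^T (A x - b)
Stationarity (grad_x L = 0): Q x + c + A^T lambda = 0.
Primal feasibility: A x = b.

This gives the KKT block system:
  [ Q   A^T ] [ x     ]   [-c ]
  [ A    0  ] [ lambda ] = [ b ]

Solving the linear system:
  x*      = (1.125, -0.875)
  lambda* = (1.6875)
  f(x*)   = -1.0625

x* = (1.125, -0.875), lambda* = (1.6875)


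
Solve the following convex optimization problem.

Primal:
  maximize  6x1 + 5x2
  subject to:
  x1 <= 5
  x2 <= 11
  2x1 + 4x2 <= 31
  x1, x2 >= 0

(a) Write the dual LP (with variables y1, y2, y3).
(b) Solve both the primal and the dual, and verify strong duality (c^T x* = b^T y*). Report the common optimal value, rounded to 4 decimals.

The standard primal-dual pair for 'max c^T x s.t. A x <= b, x >= 0' is:
  Dual:  min b^T y  s.t.  A^T y >= c,  y >= 0.

So the dual LP is:
  minimize  5y1 + 11y2 + 31y3
  subject to:
    y1 + 2y3 >= 6
    y2 + 4y3 >= 5
    y1, y2, y3 >= 0

Solving the primal: x* = (5, 5.25).
  primal value c^T x* = 56.25.
Solving the dual: y* = (3.5, 0, 1.25).
  dual value b^T y* = 56.25.
Strong duality: c^T x* = b^T y*. Confirmed.

56.25


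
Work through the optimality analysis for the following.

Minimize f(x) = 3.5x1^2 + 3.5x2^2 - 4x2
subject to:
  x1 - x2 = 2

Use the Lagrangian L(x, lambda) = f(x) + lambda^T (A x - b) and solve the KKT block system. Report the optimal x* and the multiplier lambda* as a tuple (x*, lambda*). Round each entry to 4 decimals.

Form the Lagrangian:
  L(x, lambda) = (1/2) x^T Q x + c^T x + lambda^T (A x - b)
Stationarity (grad_x L = 0): Q x + c + A^T lambda = 0.
Primal feasibility: A x = b.

This gives the KKT block system:
  [ Q   A^T ] [ x     ]   [-c ]
  [ A    0  ] [ lambda ] = [ b ]

Solving the linear system:
  x*      = (1.2857, -0.7143)
  lambda* = (-9)
  f(x*)   = 10.4286

x* = (1.2857, -0.7143), lambda* = (-9)


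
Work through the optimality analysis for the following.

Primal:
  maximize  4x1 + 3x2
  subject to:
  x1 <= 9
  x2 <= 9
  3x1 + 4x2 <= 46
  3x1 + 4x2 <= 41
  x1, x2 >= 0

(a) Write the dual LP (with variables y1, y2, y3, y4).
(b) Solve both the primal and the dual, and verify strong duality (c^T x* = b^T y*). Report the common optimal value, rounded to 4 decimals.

The standard primal-dual pair for 'max c^T x s.t. A x <= b, x >= 0' is:
  Dual:  min b^T y  s.t.  A^T y >= c,  y >= 0.

So the dual LP is:
  minimize  9y1 + 9y2 + 46y3 + 41y4
  subject to:
    y1 + 3y3 + 3y4 >= 4
    y2 + 4y3 + 4y4 >= 3
    y1, y2, y3, y4 >= 0

Solving the primal: x* = (9, 3.5).
  primal value c^T x* = 46.5.
Solving the dual: y* = (1.75, 0, 0, 0.75).
  dual value b^T y* = 46.5.
Strong duality: c^T x* = b^T y*. Confirmed.

46.5


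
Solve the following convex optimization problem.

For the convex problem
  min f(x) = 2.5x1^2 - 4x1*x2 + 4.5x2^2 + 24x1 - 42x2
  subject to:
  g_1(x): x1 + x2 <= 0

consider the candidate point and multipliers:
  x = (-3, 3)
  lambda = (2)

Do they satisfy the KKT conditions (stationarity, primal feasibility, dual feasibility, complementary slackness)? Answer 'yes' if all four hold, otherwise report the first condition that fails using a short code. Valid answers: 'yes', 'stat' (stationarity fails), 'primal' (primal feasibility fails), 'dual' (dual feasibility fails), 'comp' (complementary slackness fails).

Gradient of f: grad f(x) = Q x + c = (-3, -3)
Constraint values g_i(x) = a_i^T x - b_i:
  g_1((-3, 3)) = 0
Stationarity residual: grad f(x) + sum_i lambda_i a_i = (-1, -1)
  -> stationarity FAILS
Primal feasibility (all g_i <= 0): OK
Dual feasibility (all lambda_i >= 0): OK
Complementary slackness (lambda_i * g_i(x) = 0 for all i): OK

Verdict: the first failing condition is stationarity -> stat.

stat


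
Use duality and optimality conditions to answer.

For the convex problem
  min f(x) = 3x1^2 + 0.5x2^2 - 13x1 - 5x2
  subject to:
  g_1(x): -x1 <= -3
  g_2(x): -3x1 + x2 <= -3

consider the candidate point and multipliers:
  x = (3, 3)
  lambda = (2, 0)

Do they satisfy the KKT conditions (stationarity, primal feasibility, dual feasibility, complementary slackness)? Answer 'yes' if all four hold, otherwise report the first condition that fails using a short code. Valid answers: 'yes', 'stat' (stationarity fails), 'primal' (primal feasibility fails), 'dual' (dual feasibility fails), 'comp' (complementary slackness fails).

Gradient of f: grad f(x) = Q x + c = (5, -2)
Constraint values g_i(x) = a_i^T x - b_i:
  g_1((3, 3)) = 0
  g_2((3, 3)) = -3
Stationarity residual: grad f(x) + sum_i lambda_i a_i = (3, -2)
  -> stationarity FAILS
Primal feasibility (all g_i <= 0): OK
Dual feasibility (all lambda_i >= 0): OK
Complementary slackness (lambda_i * g_i(x) = 0 for all i): OK

Verdict: the first failing condition is stationarity -> stat.

stat


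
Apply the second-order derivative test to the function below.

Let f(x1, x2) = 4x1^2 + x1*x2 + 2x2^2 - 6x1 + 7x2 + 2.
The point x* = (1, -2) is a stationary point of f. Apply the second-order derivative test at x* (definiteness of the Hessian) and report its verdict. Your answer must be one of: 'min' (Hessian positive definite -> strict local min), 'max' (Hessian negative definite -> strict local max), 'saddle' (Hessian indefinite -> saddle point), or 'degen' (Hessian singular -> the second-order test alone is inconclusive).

Compute the Hessian H = grad^2 f:
  H = [[8, 1], [1, 4]]
Verify stationarity: grad f(x*) = H x* + g = (0, 0).
Eigenvalues of H: 3.7639, 8.2361.
Both eigenvalues > 0, so H is positive definite -> x* is a strict local min.

min


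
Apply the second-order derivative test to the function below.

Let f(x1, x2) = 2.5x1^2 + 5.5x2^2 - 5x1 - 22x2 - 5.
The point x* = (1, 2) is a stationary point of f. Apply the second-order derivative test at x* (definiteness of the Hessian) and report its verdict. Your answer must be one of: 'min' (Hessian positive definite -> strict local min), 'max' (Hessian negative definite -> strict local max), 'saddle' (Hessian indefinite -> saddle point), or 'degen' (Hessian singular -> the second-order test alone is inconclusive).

Compute the Hessian H = grad^2 f:
  H = [[5, 0], [0, 11]]
Verify stationarity: grad f(x*) = H x* + g = (0, 0).
Eigenvalues of H: 5, 11.
Both eigenvalues > 0, so H is positive definite -> x* is a strict local min.

min


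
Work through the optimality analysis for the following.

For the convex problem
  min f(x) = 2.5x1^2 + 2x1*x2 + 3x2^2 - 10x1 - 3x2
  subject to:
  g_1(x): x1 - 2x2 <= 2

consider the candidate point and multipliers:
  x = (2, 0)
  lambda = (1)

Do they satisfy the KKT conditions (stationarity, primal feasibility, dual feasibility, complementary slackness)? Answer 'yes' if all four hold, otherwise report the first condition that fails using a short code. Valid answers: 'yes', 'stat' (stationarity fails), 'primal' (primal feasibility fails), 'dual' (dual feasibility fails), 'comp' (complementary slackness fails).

Gradient of f: grad f(x) = Q x + c = (0, 1)
Constraint values g_i(x) = a_i^T x - b_i:
  g_1((2, 0)) = 0
Stationarity residual: grad f(x) + sum_i lambda_i a_i = (1, -1)
  -> stationarity FAILS
Primal feasibility (all g_i <= 0): OK
Dual feasibility (all lambda_i >= 0): OK
Complementary slackness (lambda_i * g_i(x) = 0 for all i): OK

Verdict: the first failing condition is stationarity -> stat.

stat


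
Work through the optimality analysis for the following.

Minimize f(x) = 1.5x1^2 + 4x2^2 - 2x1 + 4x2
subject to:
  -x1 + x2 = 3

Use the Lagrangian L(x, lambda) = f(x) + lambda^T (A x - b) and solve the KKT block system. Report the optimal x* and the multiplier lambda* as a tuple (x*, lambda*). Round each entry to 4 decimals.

Form the Lagrangian:
  L(x, lambda) = (1/2) x^T Q x + c^T x + lambda^T (A x - b)
Stationarity (grad_x L = 0): Q x + c + A^T lambda = 0.
Primal feasibility: A x = b.

This gives the KKT block system:
  [ Q   A^T ] [ x     ]   [-c ]
  [ A    0  ] [ lambda ] = [ b ]

Solving the linear system:
  x*      = (-2.3636, 0.6364)
  lambda* = (-9.0909)
  f(x*)   = 17.2727

x* = (-2.3636, 0.6364), lambda* = (-9.0909)


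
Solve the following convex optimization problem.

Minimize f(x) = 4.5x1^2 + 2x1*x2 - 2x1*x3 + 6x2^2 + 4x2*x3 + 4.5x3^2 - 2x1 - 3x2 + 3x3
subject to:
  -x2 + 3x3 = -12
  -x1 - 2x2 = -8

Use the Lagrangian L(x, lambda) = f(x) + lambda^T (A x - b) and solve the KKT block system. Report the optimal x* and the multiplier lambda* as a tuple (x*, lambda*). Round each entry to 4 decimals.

Form the Lagrangian:
  L(x, lambda) = (1/2) x^T Q x + c^T x + lambda^T (A x - b)
Stationarity (grad_x L = 0): Q x + c + A^T lambda = 0.
Primal feasibility: A x = b.

This gives the KKT block system:
  [ Q   A^T ] [ x     ]   [-c ]
  [ A    0  ] [ lambda ] = [ b ]

Solving the linear system:
  x*      = (0.4317, 3.7842, -2.7386)
  lambda* = (2.458, 14.9305)
  f(x*)   = 64.2542

x* = (0.4317, 3.7842, -2.7386), lambda* = (2.458, 14.9305)


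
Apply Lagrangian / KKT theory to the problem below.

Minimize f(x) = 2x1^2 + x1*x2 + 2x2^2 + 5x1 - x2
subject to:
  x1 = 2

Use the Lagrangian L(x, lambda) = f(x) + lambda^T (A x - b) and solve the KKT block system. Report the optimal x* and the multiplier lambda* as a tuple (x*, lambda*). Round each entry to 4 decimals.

Form the Lagrangian:
  L(x, lambda) = (1/2) x^T Q x + c^T x + lambda^T (A x - b)
Stationarity (grad_x L = 0): Q x + c + A^T lambda = 0.
Primal feasibility: A x = b.

This gives the KKT block system:
  [ Q   A^T ] [ x     ]   [-c ]
  [ A    0  ] [ lambda ] = [ b ]

Solving the linear system:
  x*      = (2, -0.25)
  lambda* = (-12.75)
  f(x*)   = 17.875

x* = (2, -0.25), lambda* = (-12.75)


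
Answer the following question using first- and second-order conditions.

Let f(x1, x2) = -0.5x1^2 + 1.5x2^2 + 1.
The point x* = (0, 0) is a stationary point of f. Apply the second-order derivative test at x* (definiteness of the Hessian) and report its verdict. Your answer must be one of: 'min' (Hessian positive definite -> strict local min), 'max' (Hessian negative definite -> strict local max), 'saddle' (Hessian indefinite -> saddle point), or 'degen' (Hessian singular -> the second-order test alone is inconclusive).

Compute the Hessian H = grad^2 f:
  H = [[-1, 0], [0, 3]]
Verify stationarity: grad f(x*) = H x* + g = (0, 0).
Eigenvalues of H: -1, 3.
Eigenvalues have mixed signs, so H is indefinite -> x* is a saddle point.

saddle


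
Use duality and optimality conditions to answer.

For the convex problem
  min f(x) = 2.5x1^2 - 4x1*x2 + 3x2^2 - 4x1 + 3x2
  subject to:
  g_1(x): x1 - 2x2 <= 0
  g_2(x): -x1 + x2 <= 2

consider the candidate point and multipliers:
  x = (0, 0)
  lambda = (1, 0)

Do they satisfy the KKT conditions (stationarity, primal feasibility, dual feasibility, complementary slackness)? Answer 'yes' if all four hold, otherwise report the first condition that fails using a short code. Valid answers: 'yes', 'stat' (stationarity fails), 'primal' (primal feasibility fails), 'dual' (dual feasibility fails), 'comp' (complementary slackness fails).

Gradient of f: grad f(x) = Q x + c = (-4, 3)
Constraint values g_i(x) = a_i^T x - b_i:
  g_1((0, 0)) = 0
  g_2((0, 0)) = -2
Stationarity residual: grad f(x) + sum_i lambda_i a_i = (-3, 1)
  -> stationarity FAILS
Primal feasibility (all g_i <= 0): OK
Dual feasibility (all lambda_i >= 0): OK
Complementary slackness (lambda_i * g_i(x) = 0 for all i): OK

Verdict: the first failing condition is stationarity -> stat.

stat


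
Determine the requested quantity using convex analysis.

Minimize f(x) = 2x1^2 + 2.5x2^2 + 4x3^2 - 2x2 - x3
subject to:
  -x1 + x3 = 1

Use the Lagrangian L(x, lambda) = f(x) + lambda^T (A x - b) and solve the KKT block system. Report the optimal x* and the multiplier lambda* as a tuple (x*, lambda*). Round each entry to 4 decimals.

Form the Lagrangian:
  L(x, lambda) = (1/2) x^T Q x + c^T x + lambda^T (A x - b)
Stationarity (grad_x L = 0): Q x + c + A^T lambda = 0.
Primal feasibility: A x = b.

This gives the KKT block system:
  [ Q   A^T ] [ x     ]   [-c ]
  [ A    0  ] [ lambda ] = [ b ]

Solving the linear system:
  x*      = (-0.5833, 0.4, 0.4167)
  lambda* = (-2.3333)
  f(x*)   = 0.5583

x* = (-0.5833, 0.4, 0.4167), lambda* = (-2.3333)


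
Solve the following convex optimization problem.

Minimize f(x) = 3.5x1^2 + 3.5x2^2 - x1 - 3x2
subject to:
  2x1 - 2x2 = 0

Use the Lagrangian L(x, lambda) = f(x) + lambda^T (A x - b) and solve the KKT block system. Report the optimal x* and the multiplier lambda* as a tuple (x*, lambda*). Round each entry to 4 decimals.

Form the Lagrangian:
  L(x, lambda) = (1/2) x^T Q x + c^T x + lambda^T (A x - b)
Stationarity (grad_x L = 0): Q x + c + A^T lambda = 0.
Primal feasibility: A x = b.

This gives the KKT block system:
  [ Q   A^T ] [ x     ]   [-c ]
  [ A    0  ] [ lambda ] = [ b ]

Solving the linear system:
  x*      = (0.2857, 0.2857)
  lambda* = (-0.5)
  f(x*)   = -0.5714

x* = (0.2857, 0.2857), lambda* = (-0.5)


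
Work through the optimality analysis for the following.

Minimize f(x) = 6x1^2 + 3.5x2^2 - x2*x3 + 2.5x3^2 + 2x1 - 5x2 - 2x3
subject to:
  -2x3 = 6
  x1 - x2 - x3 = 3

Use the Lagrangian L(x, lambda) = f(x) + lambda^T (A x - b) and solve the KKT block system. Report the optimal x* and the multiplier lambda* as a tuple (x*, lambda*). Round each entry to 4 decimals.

Form the Lagrangian:
  L(x, lambda) = (1/2) x^T Q x + c^T x + lambda^T (A x - b)
Stationarity (grad_x L = 0): Q x + c + A^T lambda = 0.
Primal feasibility: A x = b.

This gives the KKT block system:
  [ Q   A^T ] [ x     ]   [-c ]
  [ A    0  ] [ lambda ] = [ b ]

Solving the linear system:
  x*      = (0, 0, -3)
  lambda* = (-7.5, -2)
  f(x*)   = 28.5

x* = (0, 0, -3), lambda* = (-7.5, -2)


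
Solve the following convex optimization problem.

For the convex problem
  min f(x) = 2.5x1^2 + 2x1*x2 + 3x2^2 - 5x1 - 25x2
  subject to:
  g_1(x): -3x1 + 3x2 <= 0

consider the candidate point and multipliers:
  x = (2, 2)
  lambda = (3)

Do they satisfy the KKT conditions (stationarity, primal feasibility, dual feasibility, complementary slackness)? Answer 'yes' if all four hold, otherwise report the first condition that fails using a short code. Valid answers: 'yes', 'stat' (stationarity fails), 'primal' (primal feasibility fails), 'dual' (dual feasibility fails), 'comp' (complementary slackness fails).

Gradient of f: grad f(x) = Q x + c = (9, -9)
Constraint values g_i(x) = a_i^T x - b_i:
  g_1((2, 2)) = 0
Stationarity residual: grad f(x) + sum_i lambda_i a_i = (0, 0)
  -> stationarity OK
Primal feasibility (all g_i <= 0): OK
Dual feasibility (all lambda_i >= 0): OK
Complementary slackness (lambda_i * g_i(x) = 0 for all i): OK

Verdict: yes, KKT holds.

yes


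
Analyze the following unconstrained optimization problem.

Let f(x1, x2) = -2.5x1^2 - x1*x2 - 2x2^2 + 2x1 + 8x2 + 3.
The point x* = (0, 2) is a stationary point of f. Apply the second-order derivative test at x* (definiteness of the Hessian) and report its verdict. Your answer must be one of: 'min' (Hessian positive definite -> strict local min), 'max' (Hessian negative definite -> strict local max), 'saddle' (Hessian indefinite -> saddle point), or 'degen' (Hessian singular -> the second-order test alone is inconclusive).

Compute the Hessian H = grad^2 f:
  H = [[-5, -1], [-1, -4]]
Verify stationarity: grad f(x*) = H x* + g = (0, 0).
Eigenvalues of H: -5.618, -3.382.
Both eigenvalues < 0, so H is negative definite -> x* is a strict local max.

max


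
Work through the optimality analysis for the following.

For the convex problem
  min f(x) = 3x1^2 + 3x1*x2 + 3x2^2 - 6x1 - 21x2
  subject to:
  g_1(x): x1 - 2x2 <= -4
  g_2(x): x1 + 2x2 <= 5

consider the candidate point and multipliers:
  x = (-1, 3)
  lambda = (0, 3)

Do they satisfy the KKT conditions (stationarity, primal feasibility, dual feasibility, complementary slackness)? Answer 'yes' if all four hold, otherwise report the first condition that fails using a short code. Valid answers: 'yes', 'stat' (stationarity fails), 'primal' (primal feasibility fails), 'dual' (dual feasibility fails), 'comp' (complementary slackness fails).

Gradient of f: grad f(x) = Q x + c = (-3, -6)
Constraint values g_i(x) = a_i^T x - b_i:
  g_1((-1, 3)) = -3
  g_2((-1, 3)) = 0
Stationarity residual: grad f(x) + sum_i lambda_i a_i = (0, 0)
  -> stationarity OK
Primal feasibility (all g_i <= 0): OK
Dual feasibility (all lambda_i >= 0): OK
Complementary slackness (lambda_i * g_i(x) = 0 for all i): OK

Verdict: yes, KKT holds.

yes


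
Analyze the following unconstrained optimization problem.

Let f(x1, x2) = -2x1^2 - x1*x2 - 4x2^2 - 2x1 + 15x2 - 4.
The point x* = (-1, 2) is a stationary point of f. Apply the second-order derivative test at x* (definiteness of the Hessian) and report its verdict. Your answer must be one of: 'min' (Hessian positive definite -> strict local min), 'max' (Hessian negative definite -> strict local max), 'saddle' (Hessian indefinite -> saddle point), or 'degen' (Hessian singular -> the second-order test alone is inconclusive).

Compute the Hessian H = grad^2 f:
  H = [[-4, -1], [-1, -8]]
Verify stationarity: grad f(x*) = H x* + g = (0, 0).
Eigenvalues of H: -8.2361, -3.7639.
Both eigenvalues < 0, so H is negative definite -> x* is a strict local max.

max


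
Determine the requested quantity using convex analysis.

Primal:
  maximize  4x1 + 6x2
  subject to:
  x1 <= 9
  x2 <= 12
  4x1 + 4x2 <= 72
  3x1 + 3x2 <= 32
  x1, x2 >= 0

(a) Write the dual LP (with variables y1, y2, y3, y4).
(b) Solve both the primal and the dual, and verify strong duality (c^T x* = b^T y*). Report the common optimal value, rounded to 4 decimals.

The standard primal-dual pair for 'max c^T x s.t. A x <= b, x >= 0' is:
  Dual:  min b^T y  s.t.  A^T y >= c,  y >= 0.

So the dual LP is:
  minimize  9y1 + 12y2 + 72y3 + 32y4
  subject to:
    y1 + 4y3 + 3y4 >= 4
    y2 + 4y3 + 3y4 >= 6
    y1, y2, y3, y4 >= 0

Solving the primal: x* = (0, 10.6667).
  primal value c^T x* = 64.
Solving the dual: y* = (0, 0, 0, 2).
  dual value b^T y* = 64.
Strong duality: c^T x* = b^T y*. Confirmed.

64


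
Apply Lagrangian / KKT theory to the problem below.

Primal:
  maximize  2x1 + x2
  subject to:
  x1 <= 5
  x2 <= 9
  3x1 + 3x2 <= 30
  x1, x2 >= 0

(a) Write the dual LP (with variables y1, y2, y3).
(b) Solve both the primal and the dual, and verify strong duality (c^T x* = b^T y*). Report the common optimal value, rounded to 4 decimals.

The standard primal-dual pair for 'max c^T x s.t. A x <= b, x >= 0' is:
  Dual:  min b^T y  s.t.  A^T y >= c,  y >= 0.

So the dual LP is:
  minimize  5y1 + 9y2 + 30y3
  subject to:
    y1 + 3y3 >= 2
    y2 + 3y3 >= 1
    y1, y2, y3 >= 0

Solving the primal: x* = (5, 5).
  primal value c^T x* = 15.
Solving the dual: y* = (1, 0, 0.3333).
  dual value b^T y* = 15.
Strong duality: c^T x* = b^T y*. Confirmed.

15
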